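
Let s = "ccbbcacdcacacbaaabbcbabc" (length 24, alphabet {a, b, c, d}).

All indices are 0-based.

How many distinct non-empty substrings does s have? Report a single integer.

sorted suffixes:
  #0 SA[0]=14  'aaabbcbabc'
  #1 SA[1]=15  'aabbcbabc'
  #2 SA[2]=16  'abbcbabc'
  #3 SA[3]=21  'abc'
  #4 SA[4]=9  'acacbaaabbcbabc'
  #5 SA[5]=11  'acbaaabbcbabc'
  #6 SA[6]=5  'acdcacacbaaabbcbabc'
  #7 SA[7]=13  'baaabbcbabc'
  #8 SA[8]=20  'babc'
  #9 SA[9]=2  'bbcacdcacacbaaabbcbabc'
  #10 SA[10]=17  'bbcbabc'
  #11 SA[11]=22  'bc'
  #12 SA[12]=3  'bcacdcacacbaaabbcbabc'
  #13 SA[13]=18  'bcbabc'
  #14 SA[14]=23  'c'
  #15 SA[15]=8  'cacacbaaabbcbabc'
  #16 SA[16]=10  'cacbaaabbcbabc'
  #17 SA[17]=4  'cacdcacacbaaabbcbabc'
  #18 SA[18]=12  'cbaaabbcbabc'
  #19 SA[19]=19  'cbabc'
  #20 SA[20]=1  'cbbcacdcacacbaaabbcbabc'
  #21 SA[21]=0  'ccbbcacdcacacbaaabbcbabc'
  #22 SA[22]=6  'cdcacacbaaabbcbabc'
  #23 SA[23]=7  'dcacacbaaabbcbabc'

SA = [14, 15, 16, 21, 9, 11, 5, 13, 20, 2, 17, 22, 3, 18, 23, 8, 10, 4, 12, 19, 1, 0, 6, 7]
i: (SA[i-1],SA[i]) lcp shared
  1: (14,15) 2 'aa'
  2: (15,16) 1 'a'
  3: (16,21) 2 'ab'
  4: (21,9) 1 'a'
  5: (9,11) 2 'ac'
  6: (11,5) 2 'ac'
  7: (5,13) 0 ''
  8: (13,20) 2 'ba'
  9: (20,2) 1 'b'
  10: (2,17) 3 'bbc'
  11: (17,22) 1 'b'
  12: (22,3) 2 'bc'
  13: (3,18) 2 'bc'
  14: (18,23) 0 ''
  15: (23,8) 1 'c'
  16: (8,10) 3 'cac'
  17: (10,4) 3 'cac'
  18: (4,12) 1 'c'
  19: (12,19) 3 'cba'
  20: (19,1) 2 'cb'
  21: (1,0) 1 'c'
  22: (0,6) 1 'c'
  23: (6,7) 0 ''

n(n+1)/2 = 24·25/2 = 300
Σ LCP = 0 + 2 + 1 + 2 + 1 + 2 + 2 + 0 + 2 + 1 + 3 + 1 + 2 + 2 + 0 + 1 + 3 + 3 + 1 + 3 + 2 + 1 + 1 + 0 = 36
distinct = 300 − 36 = 264

264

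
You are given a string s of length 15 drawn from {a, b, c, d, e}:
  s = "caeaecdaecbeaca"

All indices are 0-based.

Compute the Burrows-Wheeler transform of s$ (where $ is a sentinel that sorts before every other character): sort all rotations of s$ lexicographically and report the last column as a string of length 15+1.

acecdeca$eecbaaa

rank  rotation          last
    0  $caeaecdaecbeaca  a
    1  a$caeaecdaecbeac  c
    2  aca$caeaecdaecbe  e
    3  aeaecdaecbeaca$c  c
    4  aecbeaca$caeaecd  d
    5  aecdaecbeaca$cae  e
    6  beaca$caeaecdaec  c
    7  ca$caeaecdaecbea  a
    8  caeaecdaecbeaca$  $
    9  cbeaca$caeaecdae  e
   10  cdaecbeaca$caeae  e
   11  daecbeaca$caeaec  c
   12  eaca$caeaecdaecb  b
   13  eaecdaecbeaca$ca  a
   14  ecbeaca$caeaecda  a
   15  ecdaecbeaca$caea  a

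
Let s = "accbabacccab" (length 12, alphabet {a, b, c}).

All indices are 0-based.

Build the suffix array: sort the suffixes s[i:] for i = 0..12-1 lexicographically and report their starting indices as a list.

[10, 4, 0, 6, 11, 3, 5, 9, 2, 8, 1, 7]

rank | idx | suffix
   0 |  10 | ab
   1 |   4 | abacccab
   2 |   0 | accbabacccab
   3 |   6 | acccab
   4 |  11 | b
   5 |   3 | babacccab
   6 |   5 | bacccab
   7 |   9 | cab
   8 |   2 | cbabacccab
   9 |   8 | ccab
  10 |   1 | ccbabacccab
  11 |   7 | cccab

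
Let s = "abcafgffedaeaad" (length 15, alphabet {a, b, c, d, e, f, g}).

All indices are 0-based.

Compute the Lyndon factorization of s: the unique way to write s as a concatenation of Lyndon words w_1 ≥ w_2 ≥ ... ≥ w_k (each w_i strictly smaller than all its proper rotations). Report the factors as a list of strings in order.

emit factor 1: 'abcafgffedae' (i=0, period=12)
emit factor 2: 'aad' (i=12, period=3)

["abcafgffedae", "aad"]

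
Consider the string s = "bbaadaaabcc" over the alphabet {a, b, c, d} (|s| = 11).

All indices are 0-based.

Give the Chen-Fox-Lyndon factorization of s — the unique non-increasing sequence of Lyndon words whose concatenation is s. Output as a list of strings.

emit factor 1: 'b' (i=0, period=1)
emit factor 2: 'b' (i=1, period=1)
emit factor 3: 'aad' (i=2, period=3)
emit factor 4: 'aaabcc' (i=5, period=6)

["b", "b", "aad", "aaabcc"]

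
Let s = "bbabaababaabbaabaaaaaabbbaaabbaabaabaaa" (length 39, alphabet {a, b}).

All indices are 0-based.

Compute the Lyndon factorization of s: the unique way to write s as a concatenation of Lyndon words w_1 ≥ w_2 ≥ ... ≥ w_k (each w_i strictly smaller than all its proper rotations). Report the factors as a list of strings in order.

emit factor 1: 'b' (i=0, period=1)
emit factor 2: 'b' (i=1, period=1)
emit factor 3: 'ab' (i=2, period=2)
emit factor 4: 'aababaabb' (i=4, period=9)
emit factor 5: 'aab' (i=13, period=3)
emit factor 6: 'aaaaaabbbaaabbaabaab' (i=16, period=20)
emit factor 7: 'a' (i=36, period=1)
emit factor 8: 'a' (i=37, period=1)
emit factor 9: 'a' (i=38, period=1)

["b", "b", "ab", "aababaabb", "aab", "aaaaaabbbaaabbaabaab", "a", "a", "a"]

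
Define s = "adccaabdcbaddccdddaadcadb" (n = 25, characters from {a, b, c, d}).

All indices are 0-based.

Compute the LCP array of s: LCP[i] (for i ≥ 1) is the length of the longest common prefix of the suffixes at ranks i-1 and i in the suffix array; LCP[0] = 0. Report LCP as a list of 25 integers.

[0, 2, 1, 1, 2, 3, 2, 0, 1, 1, 0, 2, 1, 1, 2, 1, 0, 1, 1, 2, 2, 3, 1, 2, 2]

sorted suffixes:
  #0 SA[0]=4  'aabdcbaddccdddaadcadb'
  #1 SA[1]=18  'aadcadb'
  #2 SA[2]=5  'abdcbaddccdddaadcadb'
  #3 SA[3]=22  'adb'
  #4 SA[4]=19  'adcadb'
  #5 SA[5]=0  'adccaabdcbaddccdddaadcadb'
  #6 SA[6]=10  'addccdddaadcadb'
  #7 SA[7]=24  'b'
  #8 SA[8]=9  'baddccdddaadcadb'
  #9 SA[9]=6  'bdcbaddccdddaadcadb'
  #10 SA[10]=3  'caabdcbaddccdddaadcadb'
  #11 SA[11]=21  'cadb'
  #12 SA[12]=8  'cbaddccdddaadcadb'
  #13 SA[13]=2  'ccaabdcbaddccdddaadcadb'
  #14 SA[14]=13  'ccdddaadcadb'
  #15 SA[15]=14  'cdddaadcadb'
  #16 SA[16]=17  'daadcadb'
  #17 SA[17]=23  'db'
  #18 SA[18]=20  'dcadb'
  #19 SA[19]=7  'dcbaddccdddaadcadb'
  #20 SA[20]=1  'dccaabdcbaddccdddaadcadb'
  #21 SA[21]=12  'dccdddaadcadb'
  #22 SA[22]=16  'ddaadcadb'
  #23 SA[23]=11  'ddccdddaadcadb'
  #24 SA[24]=15  'dddaadcadb'

SA = [4, 18, 5, 22, 19, 0, 10, 24, 9, 6, 3, 21, 8, 2, 13, 14, 17, 23, 20, 7, 1, 12, 16, 11, 15]
i: (SA[i-1],SA[i]) lcp shared
  1: (4,18) 2 'aa'
  2: (18,5) 1 'a'
  3: (5,22) 1 'a'
  4: (22,19) 2 'ad'
  5: (19,0) 3 'adc'
  6: (0,10) 2 'ad'
  7: (10,24) 0 ''
  8: (24,9) 1 'b'
  9: (9,6) 1 'b'
  10: (6,3) 0 ''
  11: (3,21) 2 'ca'
  12: (21,8) 1 'c'
  13: (8,2) 1 'c'
  14: (2,13) 2 'cc'
  15: (13,14) 1 'c'
  16: (14,17) 0 ''
  17: (17,23) 1 'd'
  18: (23,20) 1 'd'
  19: (20,7) 2 'dc'
  20: (7,1) 2 'dc'
  21: (1,12) 3 'dcc'
  22: (12,16) 1 'd'
  23: (16,11) 2 'dd'
  24: (11,15) 2 'dd'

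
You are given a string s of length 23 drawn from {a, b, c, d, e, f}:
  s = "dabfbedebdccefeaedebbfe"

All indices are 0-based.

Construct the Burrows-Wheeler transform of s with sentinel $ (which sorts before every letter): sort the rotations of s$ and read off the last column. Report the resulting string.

edeeefabdc$beeffddabcbbe

rank  rotation                  last
    0  $dabfbedebdccefeaedebbfe  e
    1  abfbedebdccefeaedebbfe$d  d
    2  aedebbfe$dabfbedebdccefe  e
    3  bbfe$dabfbedebdccefeaede  e
    4  bdccefeaedebbfe$dabfbede  e
    5  bedebdccefeaedebbfe$dabf  f
    6  bfbedebdccefeaedebbfe$da  a
    7  bfe$dabfbedebdccefeaedeb  b
    8  ccefeaedebbfe$dabfbedebd  d
    9  cefeaedebbfe$dabfbedebdc  c
   10  dabfbedebdccefeaedebbfe$  $
   11  dccefeaedebbfe$dabfbedeb  b
   12  debbfe$dabfbedebdccefeae  e
   13  debdccefeaedebbfe$dabfbe  e
   14  e$dabfbedebdccefeaedebbf  f
   15  eaedebbfe$dabfbedebdccef  f
   16  ebbfe$dabfbedebdccefeaed  d
   17  ebdccefeaedebbfe$dabfbed  d
   18  edebbfe$dabfbedebdccefea  a
   19  edebdccefeaedebbfe$dabfb  b
   20  efeaedebbfe$dabfbedebdcc  c
   21  fbedebdccefeaedebbfe$dab  b
   22  fe$dabfbedebdccefeaedebb  b
   23  feaedebbfe$dabfbedebdcce  e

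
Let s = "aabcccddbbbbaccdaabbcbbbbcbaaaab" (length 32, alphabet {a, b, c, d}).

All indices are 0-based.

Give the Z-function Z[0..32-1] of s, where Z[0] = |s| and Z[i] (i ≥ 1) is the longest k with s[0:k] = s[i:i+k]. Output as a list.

Z[0]=32
i=1: fresh scan; Z[1]=1 extend→box=[1,2)
i=2: fresh scan; Z[2]=0
i=3: fresh scan; Z[3]=0
i=4: fresh scan; Z[4]=0
i=5: fresh scan; Z[5]=0
i=6: fresh scan; Z[6]=0
i=7: fresh scan; Z[7]=0
i=8: fresh scan; Z[8]=0
i=9: fresh scan; Z[9]=0
i=10: fresh scan; Z[10]=0
i=11: fresh scan; Z[11]=0
i=12: fresh scan; Z[12]=1 extend→box=[12,13)
i=13: fresh scan; Z[13]=0
i=14: fresh scan; Z[14]=0
i=15: fresh scan; Z[15]=0
i=16: fresh scan; Z[16]=3 extend→box=[16,19)
i=17: min(r-i=2, Z[1]=1)=1; Z[17]=1
i=18: min(r-i=1, Z[2]=0)=0; Z[18]=0
i=19: fresh scan; Z[19]=0
i=20: fresh scan; Z[20]=0
i=21: fresh scan; Z[21]=0
i=22: fresh scan; Z[22]=0
i=23: fresh scan; Z[23]=0
i=24: fresh scan; Z[24]=0
i=25: fresh scan; Z[25]=0
i=26: fresh scan; Z[26]=0
i=27: fresh scan; Z[27]=2 extend→box=[27,29)
i=28: min(r-i=1, Z[1]=1)=1; Z[28]=2 extend→box=[28,30)
i=29: min(r-i=1, Z[1]=1)=1; Z[29]=3 extend→box=[29,32)
i=30: min(r-i=2, Z[1]=1)=1; Z[30]=1
i=31: min(r-i=1, Z[2]=0)=0; Z[31]=0

[32, 1, 0, 0, 0, 0, 0, 0, 0, 0, 0, 0, 1, 0, 0, 0, 3, 1, 0, 0, 0, 0, 0, 0, 0, 0, 0, 2, 2, 3, 1, 0]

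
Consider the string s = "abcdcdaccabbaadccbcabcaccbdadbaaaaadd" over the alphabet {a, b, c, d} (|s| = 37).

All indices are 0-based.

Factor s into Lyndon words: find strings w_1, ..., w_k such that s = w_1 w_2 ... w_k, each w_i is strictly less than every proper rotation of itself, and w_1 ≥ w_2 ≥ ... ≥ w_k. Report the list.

emit factor 1: 'abcdcdacc' (i=0, period=9)
emit factor 2: 'abb' (i=9, period=3)
emit factor 3: 'aadccbcabcaccbdadb' (i=12, period=18)
emit factor 4: 'aaaaadd' (i=30, period=7)

["abcdcdacc", "abb", "aadccbcabcaccbdadb", "aaaaadd"]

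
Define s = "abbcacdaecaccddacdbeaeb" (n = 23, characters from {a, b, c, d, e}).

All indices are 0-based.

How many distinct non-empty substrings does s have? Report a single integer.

rank→(start, suffix):
  0 → (0, 'abbcacdaecaccddacdbeaeb')
  1 → (10, 'accddacdbeaeb')
  2 → (4, 'acdaecaccddacdbeaeb')
  3 → (15, 'acdbeaeb')
  4 → (20, 'aeb')
  5 → (7, 'aecaccddacdbeaeb')
  6 → (22, 'b')
  7 → (1, 'bbcacdaecaccddacdbeaeb')
  8 → (2, 'bcacdaecaccddacdbeaeb')
  9 → (18, 'beaeb')
  10 → (9, 'caccddacdbeaeb')
  11 → (3, 'cacdaecaccddacdbeaeb')
  12 → (11, 'ccddacdbeaeb')
  13 → (5, 'cdaecaccddacdbeaeb')
  14 → (16, 'cdbeaeb')
  15 → (12, 'cddacdbeaeb')
  16 → (14, 'dacdbeaeb')
  17 → (6, 'daecaccddacdbeaeb')
  18 → (17, 'dbeaeb')
  19 → (13, 'ddacdbeaeb')
  20 → (19, 'eaeb')
  21 → (21, 'eb')
  22 → (8, 'ecaccddacdbeaeb')

SA = [0, 10, 4, 15, 20, 7, 22, 1, 2, 18, 9, 3, 11, 5, 16, 12, 14, 6, 17, 13, 19, 21, 8]
i: (SA[i-1],SA[i]) lcp shared
  1: (0,10) 1 'a'
  2: (10,4) 2 'ac'
  3: (4,15) 3 'acd'
  4: (15,20) 1 'a'
  5: (20,7) 2 'ae'
  6: (7,22) 0 ''
  7: (22,1) 1 'b'
  8: (1,2) 1 'b'
  9: (2,18) 1 'b'
  10: (18,9) 0 ''
  11: (9,3) 3 'cac'
  12: (3,11) 1 'c'
  13: (11,5) 1 'c'
  14: (5,16) 2 'cd'
  15: (16,12) 2 'cd'
  16: (12,14) 0 ''
  17: (14,6) 2 'da'
  18: (6,17) 1 'd'
  19: (17,13) 1 'd'
  20: (13,19) 0 ''
  21: (19,21) 1 'e'
  22: (21,8) 1 'e'

n(n+1)/2 = 23·24/2 = 276
Σ LCP = 0 + 1 + 2 + 3 + 1 + 2 + 0 + 1 + 1 + 1 + 0 + 3 + 1 + 1 + 2 + 2 + 0 + 2 + 1 + 1 + 0 + 1 + 1 = 27
distinct = 276 − 27 = 249

249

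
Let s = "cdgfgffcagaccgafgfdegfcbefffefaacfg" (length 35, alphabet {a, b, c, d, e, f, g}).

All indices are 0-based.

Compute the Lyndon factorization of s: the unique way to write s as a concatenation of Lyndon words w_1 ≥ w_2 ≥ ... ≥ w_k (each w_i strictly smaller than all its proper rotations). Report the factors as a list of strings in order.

emit factor 1: 'cdgfgff' (i=0, period=7)
emit factor 2: 'c' (i=7, period=1)
emit factor 3: 'ag' (i=8, period=2)
emit factor 4: 'accgafgfdegfcbefffef' (i=10, period=20)
emit factor 5: 'aacfg' (i=30, period=5)

["cdgfgff", "c", "ag", "accgafgfdegfcbefffef", "aacfg"]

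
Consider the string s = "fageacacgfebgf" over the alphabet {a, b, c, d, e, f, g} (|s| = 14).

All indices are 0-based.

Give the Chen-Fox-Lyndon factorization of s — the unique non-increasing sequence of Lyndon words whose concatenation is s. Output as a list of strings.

emit factor 1: 'f' (i=0, period=1)
emit factor 2: 'age' (i=1, period=3)
emit factor 3: 'acacgfebgf' (i=4, period=10)

["f", "age", "acacgfebgf"]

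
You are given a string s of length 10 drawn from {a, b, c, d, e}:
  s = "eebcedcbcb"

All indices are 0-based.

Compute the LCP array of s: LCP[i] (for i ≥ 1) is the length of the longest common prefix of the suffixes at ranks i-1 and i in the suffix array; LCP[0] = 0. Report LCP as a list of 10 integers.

[0, 1, 2, 0, 2, 1, 0, 0, 1, 1]

rank | idx | suffix
   0 |   9 | b
   1 |   7 | bcb
   2 |   2 | bcedcbcb
   3 |   8 | cb
   4 |   6 | cbcb
   5 |   3 | cedcbcb
   6 |   5 | dcbcb
   7 |   1 | ebcedcbcb
   8 |   4 | edcbcb
   9 |   0 | eebcedcbcb

SA = [9, 7, 2, 8, 6, 3, 5, 1, 4, 0]
[i] adj suffixes → lcp
  [1] 9/7 → 1 ('b')
  [2] 7/2 → 2 ('bc')
  [3] 2/8 → 0 ('')
  [4] 8/6 → 2 ('cb')
  [5] 6/3 → 1 ('c')
  [6] 3/5 → 0 ('')
  [7] 5/1 → 0 ('')
  [8] 1/4 → 1 ('e')
  [9] 4/0 → 1 ('e')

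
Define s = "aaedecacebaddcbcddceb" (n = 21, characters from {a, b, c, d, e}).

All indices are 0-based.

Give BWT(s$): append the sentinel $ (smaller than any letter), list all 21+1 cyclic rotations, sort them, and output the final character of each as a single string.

b$cbaeecedbdaddaceccda

rank  rotation                last
    0  $aaedecacebaddcbcddceb  b
    1  aaedecacebaddcbcddceb$  $
    2  acebaddcbcddceb$aaedec  c
    3  addcbcddceb$aaedecaceb  b
    4  aedecacebaddcbcddceb$a  a
    5  b$aaedecacebaddcbcddce  e
    6  baddcbcddceb$aaedecace  e
    7  bcddceb$aaedecacebaddc  c
    8  cacebaddcbcddceb$aaede  e
    9  cbcddceb$aaedecacebadd  d
   10  cddceb$aaedecacebaddcb  b
   11  ceb$aaedecacebaddcbcdd  d
   12  cebaddcbcddceb$aaedeca  a
   13  dcbcddceb$aaedecacebad  d
   14  dceb$aaedecacebaddcbcd  d
   15  ddcbcddceb$aaedecaceba  a
   16  ddceb$aaedecacebaddcbc  c
   17  decacebaddcbcddceb$aae  e
   18  eb$aaedecacebaddcbcddc  c
   19  ebaddcbcddceb$aaedecac  c
   20  ecacebaddcbcddceb$aaed  d
   21  edecacebaddcbcddceb$aa  a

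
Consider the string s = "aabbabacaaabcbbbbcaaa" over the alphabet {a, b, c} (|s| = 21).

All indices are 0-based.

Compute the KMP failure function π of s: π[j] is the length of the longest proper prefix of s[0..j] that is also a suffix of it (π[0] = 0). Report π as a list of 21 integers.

[0, 1, 0, 0, 1, 0, 1, 0, 1, 2, 2, 3, 0, 0, 0, 0, 0, 0, 1, 2, 2]

π[0] = 0
j=1 s[j]='a': π[1]=1 (border 'a')
j=2 s[j]='b': k: 1→0; π[2]=0 (border '')
j=3 s[j]='b': π[3]=0 (border '')
j=4 s[j]='a': π[4]=1 (border 'a')
j=5 s[j]='b': k: 1→0; π[5]=0 (border '')
j=6 s[j]='a': π[6]=1 (border 'a')
j=7 s[j]='c': k: 1→0; π[7]=0 (border '')
j=8 s[j]='a': π[8]=1 (border 'a')
j=9 s[j]='a': π[9]=2 (border 'aa')
j=10 s[j]='a': k: 2→1; π[10]=2 (border 'aa')
j=11 s[j]='b': π[11]=3 (border 'aab')
j=12 s[j]='c': k: 3→0; π[12]=0 (border '')
j=13 s[j]='b': π[13]=0 (border '')
j=14 s[j]='b': π[14]=0 (border '')
j=15 s[j]='b': π[15]=0 (border '')
j=16 s[j]='b': π[16]=0 (border '')
j=17 s[j]='c': π[17]=0 (border '')
j=18 s[j]='a': π[18]=1 (border 'a')
j=19 s[j]='a': π[19]=2 (border 'aa')
j=20 s[j]='a': k: 2→1; π[20]=2 (border 'aa')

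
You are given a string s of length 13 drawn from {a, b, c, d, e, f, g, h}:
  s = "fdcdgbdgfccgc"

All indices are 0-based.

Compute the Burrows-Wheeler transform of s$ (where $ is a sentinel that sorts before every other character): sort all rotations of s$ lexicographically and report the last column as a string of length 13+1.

cggfdcfcbg$dcd

rank  rotation        last
    0  $fdcdgbdgfccgc  c
    1  bdgfccgc$fdcdg  g
    2  c$fdcdgbdgfccg  g
    3  ccgc$fdcdgbdgf  f
    4  cdgbdgfccgc$fd  d
    5  cgc$fdcdgbdgfc  c
    6  dcdgbdgfccgc$f  f
    7  dgbdgfccgc$fdc  c
    8  dgfccgc$fdcdgb  b
    9  fccgc$fdcdgbdg  g
   10  fdcdgbdgfccgc$  $
   11  gbdgfccgc$fdcd  d
   12  gc$fdcdgbdgfcc  c
   13  gfccgc$fdcdgbd  d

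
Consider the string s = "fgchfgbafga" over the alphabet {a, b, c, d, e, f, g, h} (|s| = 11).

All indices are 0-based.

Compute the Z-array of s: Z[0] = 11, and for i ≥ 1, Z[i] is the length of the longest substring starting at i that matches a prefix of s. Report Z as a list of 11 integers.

Z[0]=11
i=1: fresh scan; Z[1]=0
i=2: fresh scan; Z[2]=0
i=3: fresh scan; Z[3]=0
i=4: fresh scan; Z[4]=2 grow→box=[4,6)
i=5: min(r-i=1, Z[1]=0)=0; Z[5]=0
i=6: fresh scan; Z[6]=0
i=7: fresh scan; Z[7]=0
i=8: fresh scan; Z[8]=2 grow→box=[8,10)
i=9: min(r-i=1, Z[1]=0)=0; Z[9]=0
i=10: fresh scan; Z[10]=0

[11, 0, 0, 0, 2, 0, 0, 0, 2, 0, 0]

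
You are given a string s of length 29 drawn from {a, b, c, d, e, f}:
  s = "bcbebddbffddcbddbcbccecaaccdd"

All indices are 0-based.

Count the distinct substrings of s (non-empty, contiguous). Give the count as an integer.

398

sorted suffixes:
  #0 SA[0]=23  'aaccdd'
  #1 SA[1]=24  'accdd'
  #2 SA[2]=16  'bcbccecaaccdd'
  #3 SA[3]=0  'bcbebddbffddcbddbcbccecaaccdd'
  #4 SA[4]=18  'bccecaaccdd'
  #5 SA[5]=13  'bddbcbccecaaccdd'
  #6 SA[6]=4  'bddbffddcbddbcbccecaaccdd'
  #7 SA[7]=2  'bebddbffddcbddbcbccecaaccdd'
  #8 SA[8]=7  'bffddcbddbcbccecaaccdd'
  #9 SA[9]=22  'caaccdd'
  #10 SA[10]=17  'cbccecaaccdd'
  #11 SA[11]=12  'cbddbcbccecaaccdd'
  #12 SA[12]=1  'cbebddbffddcbddbcbccecaaccdd'
  #13 SA[13]=25  'ccdd'
  #14 SA[14]=19  'ccecaaccdd'
  #15 SA[15]=26  'cdd'
  #16 SA[16]=20  'cecaaccdd'
  #17 SA[17]=28  'd'
  #18 SA[18]=15  'dbcbccecaaccdd'
  #19 SA[19]=6  'dbffddcbddbcbccecaaccdd'
  #20 SA[20]=11  'dcbddbcbccecaaccdd'
  #21 SA[21]=27  'dd'
  #22 SA[22]=14  'ddbcbccecaaccdd'
  #23 SA[23]=5  'ddbffddcbddbcbccecaaccdd'
  #24 SA[24]=10  'ddcbddbcbccecaaccdd'
  #25 SA[25]=3  'ebddbffddcbddbcbccecaaccdd'
  #26 SA[26]=21  'ecaaccdd'
  #27 SA[27]=9  'fddcbddbcbccecaaccdd'
  #28 SA[28]=8  'ffddcbddbcbccecaaccdd'

SA = [23, 24, 16, 0, 18, 13, 4, 2, 7, 22, 17, 12, 1, 25, 19, 26, 20, 28, 15, 6, 11, 27, 14, 5, 10, 3, 21, 9, 8]
i: (SA[i-1],SA[i]) lcp shared
  1: (23,24) 1 'a'
  2: (24,16) 0 ''
  3: (16,0) 3 'bcb'
  4: (0,18) 2 'bc'
  5: (18,13) 1 'b'
  6: (13,4) 4 'bddb'
  7: (4,2) 1 'b'
  8: (2,7) 1 'b'
  9: (7,22) 0 ''
  10: (22,17) 1 'c'
  11: (17,12) 2 'cb'
  12: (12,1) 2 'cb'
  13: (1,25) 1 'c'
  14: (25,19) 2 'cc'
  15: (19,26) 1 'c'
  16: (26,20) 1 'c'
  17: (20,28) 0 ''
  18: (28,15) 1 'd'
  19: (15,6) 2 'db'
  20: (6,11) 1 'd'
  21: (11,27) 1 'd'
  22: (27,14) 2 'dd'
  23: (14,5) 3 'ddb'
  24: (5,10) 2 'dd'
  25: (10,3) 0 ''
  26: (3,21) 1 'e'
  27: (21,9) 0 ''
  28: (9,8) 1 'f'

n(n+1)/2 = 29·30/2 = 435
Σ LCP = 0 + 1 + 0 + 3 + 2 + 1 + 4 + 1 + 1 + 0 + 1 + 2 + 2 + 1 + 2 + 1 + 1 + 0 + 1 + 2 + 1 + 1 + 2 + 3 + 2 + 0 + 1 + 0 + 1 = 37
distinct = 435 − 37 = 398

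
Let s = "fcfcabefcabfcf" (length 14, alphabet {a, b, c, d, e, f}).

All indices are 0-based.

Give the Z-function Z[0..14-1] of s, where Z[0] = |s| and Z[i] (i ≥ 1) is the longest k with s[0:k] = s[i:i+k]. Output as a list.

[14, 0, 2, 0, 0, 0, 0, 2, 0, 0, 0, 3, 0, 1]

Z[0]=14
i=1: fresh scan; Z[1]=0
i=2: fresh scan; Z[2]=2 grow→box=[2,4)
i=3: min(r-i=1, Z[1]=0)=0; Z[3]=0
i=4: fresh scan; Z[4]=0
i=5: fresh scan; Z[5]=0
i=6: fresh scan; Z[6]=0
i=7: fresh scan; Z[7]=2 grow→box=[7,9)
i=8: min(r-i=1, Z[1]=0)=0; Z[8]=0
i=9: fresh scan; Z[9]=0
i=10: fresh scan; Z[10]=0
i=11: fresh scan; Z[11]=3 grow→box=[11,14)
i=12: min(r-i=2, Z[1]=0)=0; Z[12]=0
i=13: min(r-i=1, Z[2]=2)=1; Z[13]=1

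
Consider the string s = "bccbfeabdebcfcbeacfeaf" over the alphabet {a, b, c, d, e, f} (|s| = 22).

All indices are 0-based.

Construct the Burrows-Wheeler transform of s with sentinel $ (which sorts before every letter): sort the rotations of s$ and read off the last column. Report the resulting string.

feee$eaccfcbbabfbfdacbc

rank  rotation                 last
    0  $bccbfeabdebcfcbeacfeaf  f
    1  abdebcfcbeacfeaf$bccbfe  e
    2  acfeaf$bccbfeabdebcfcbe  e
    3  af$bccbfeabdebcfcbeacfe  e
    4  bccbfeabdebcfcbeacfeaf$  $
    5  bcfcbeacfeaf$bccbfeabde  e
    6  bdebcfcbeacfeaf$bccbfea  a
    7  beacfeaf$bccbfeabdebcfc  c
    8  bfeabdebcfcbeacfeaf$bcc  c
    9  cbeacfeaf$bccbfeabdebcf  f
   10  cbfeabdebcfcbeacfeaf$bc  c
   11  ccbfeabdebcfcbeacfeaf$b  b
   12  cfcbeacfeaf$bccbfeabdeb  b
   13  cfeaf$bccbfeabdebcfcbea  a
   14  debcfcbeacfeaf$bccbfeab  b
   15  eabdebcfcbeacfeaf$bccbf  f
   16  eacfeaf$bccbfeabdebcfcb  b
   17  eaf$bccbfeabdebcfcbeacf  f
   18  ebcfcbeacfeaf$bccbfeabd  d
   19  f$bccbfeabdebcfcbeacfea  a
   20  fcbeacfeaf$bccbfeabdebc  c
   21  feabdebcfcbeacfeaf$bccb  b
   22  feaf$bccbfeabdebcfcbeac  c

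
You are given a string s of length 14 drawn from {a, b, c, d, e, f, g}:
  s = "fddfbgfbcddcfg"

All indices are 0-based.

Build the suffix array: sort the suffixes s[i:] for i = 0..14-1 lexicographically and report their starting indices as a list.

[7, 4, 8, 11, 10, 9, 1, 2, 6, 3, 0, 12, 13, 5]

rank | idx | suffix
   0 |   7 | bcddcfg
   1 |   4 | bgfbcddcfg
   2 |   8 | cddcfg
   3 |  11 | cfg
   4 |  10 | dcfg
   5 |   9 | ddcfg
   6 |   1 | ddfbgfbcddcfg
   7 |   2 | dfbgfbcddcfg
   8 |   6 | fbcddcfg
   9 |   3 | fbgfbcddcfg
  10 |   0 | fddfbgfbcddcfg
  11 |  12 | fg
  12 |  13 | g
  13 |   5 | gfbcddcfg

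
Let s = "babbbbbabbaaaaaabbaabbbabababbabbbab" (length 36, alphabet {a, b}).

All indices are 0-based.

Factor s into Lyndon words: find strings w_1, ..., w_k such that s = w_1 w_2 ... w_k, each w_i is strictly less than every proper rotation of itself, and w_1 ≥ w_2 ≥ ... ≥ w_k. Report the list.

emit factor 1: 'b' (i=0, period=1)
emit factor 2: 'abbbbb' (i=1, period=6)
emit factor 3: 'abb' (i=7, period=3)
emit factor 4: 'aaaaaabbaabbbabababbabbbab' (i=10, period=26)

["b", "abbbbb", "abb", "aaaaaabbaabbbabababbabbbab"]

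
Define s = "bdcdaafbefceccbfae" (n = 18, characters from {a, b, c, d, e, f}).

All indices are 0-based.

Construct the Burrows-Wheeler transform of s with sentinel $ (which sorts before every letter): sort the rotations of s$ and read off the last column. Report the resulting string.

rank  rotation             last
    0  $bdcdaafbefceccbfae  e
    1  aafbefceccbfae$bdcd  d
    2  ae$bdcdaafbefceccbf  f
    3  afbefceccbfae$bdcda  a
    4  bdcdaafbefceccbfae$  $
    5  befceccbfae$bdcdaaf  f
    6  bfae$bdcdaafbefcecc  c
    7  cbfae$bdcdaafbefcec  c
    8  ccbfae$bdcdaafbefce  e
    9  cdaafbefceccbfae$bd  d
   10  ceccbfae$bdcdaafbef  f
   11  daafbefceccbfae$bdc  c
   12  dcdaafbefceccbfae$b  b
   13  e$bdcdaafbefceccbfa  a
   14  eccbfae$bdcdaafbefc  c
   15  efceccbfae$bdcdaafb  b
   16  fae$bdcdaafbefceccb  b
   17  fbefceccbfae$bdcdaa  a
   18  fceccbfae$bdcdaafbe  e

edfa$fccedfcbacbbae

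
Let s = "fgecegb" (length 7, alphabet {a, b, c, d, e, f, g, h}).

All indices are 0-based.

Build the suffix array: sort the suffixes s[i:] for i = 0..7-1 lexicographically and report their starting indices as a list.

rank→(start, suffix):
  0 → (6, 'b')
  1 → (3, 'cegb')
  2 → (2, 'ecegb')
  3 → (4, 'egb')
  4 → (0, 'fgecegb')
  5 → (5, 'gb')
  6 → (1, 'gecegb')

[6, 3, 2, 4, 0, 5, 1]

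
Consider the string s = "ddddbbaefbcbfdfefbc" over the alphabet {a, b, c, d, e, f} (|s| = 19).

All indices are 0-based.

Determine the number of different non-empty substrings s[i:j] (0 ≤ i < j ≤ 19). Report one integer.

168

rank | idx | suffix
   0 |   6 | aefbcbfdfefbc
   1 |   5 | baefbcbfdfefbc
   2 |   4 | bbaefbcbfdfefbc
   3 |  17 | bc
   4 |   9 | bcbfdfefbc
   5 |  11 | bfdfefbc
   6 |  18 | c
   7 |  10 | cbfdfefbc
   8 |   3 | dbbaefbcbfdfefbc
   9 |   2 | ddbbaefbcbfdfefbc
  10 |   1 | dddbbaefbcbfdfefbc
  11 |   0 | ddddbbaefbcbfdfefbc
  12 |  13 | dfefbc
  13 |  15 | efbc
  14 |   7 | efbcbfdfefbc
  15 |  16 | fbc
  16 |   8 | fbcbfdfefbc
  17 |  12 | fdfefbc
  18 |  14 | fefbc

SA = [6, 5, 4, 17, 9, 11, 18, 10, 3, 2, 1, 0, 13, 15, 7, 16, 8, 12, 14]
rank  pair      lcp
   1  s[6:],s[5:]  0  ''
   2  s[5:],s[4:]  1  'b'
   3  s[4:],s[17:]  1  'b'
   4  s[17:],s[9:]  2  'bc'
   5  s[9:],s[11:]  1  'b'
   6  s[11:],s[18:]  0  ''
   7  s[18:],s[10:]  1  'c'
   8  s[10:],s[3:]  0  ''
   9  s[3:],s[2:]  1  'd'
  10  s[2:],s[1:]  2  'dd'
  11  s[1:],s[0:]  3  'ddd'
  12  s[0:],s[13:]  1  'd'
  13  s[13:],s[15:]  0  ''
  14  s[15:],s[7:]  4  'efbc'
  15  s[7:],s[16:]  0  ''
  16  s[16:],s[8:]  3  'fbc'
  17  s[8:],s[12:]  1  'f'
  18  s[12:],s[14:]  1  'f'

n(n+1)/2 = 19·20/2 = 190
Σ LCP = 0 + 0 + 1 + 1 + 2 + 1 + 0 + 1 + 0 + 1 + 2 + 3 + 1 + 0 + 4 + 0 + 3 + 1 + 1 = 22
distinct = 190 − 22 = 168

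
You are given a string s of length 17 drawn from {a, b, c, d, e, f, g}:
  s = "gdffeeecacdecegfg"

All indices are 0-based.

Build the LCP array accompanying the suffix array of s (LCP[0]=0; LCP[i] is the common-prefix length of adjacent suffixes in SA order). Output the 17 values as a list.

rank→(start, suffix):
  0 → (8, 'acdecegfg')
  1 → (7, 'cacdecegfg')
  2 → (9, 'cdecegfg')
  3 → (12, 'cegfg')
  4 → (10, 'decegfg')
  5 → (1, 'dffeeecacdecegfg')
  6 → (6, 'ecacdecegfg')
  7 → (11, 'ecegfg')
  8 → (5, 'eecacdecegfg')
  9 → (4, 'eeecacdecegfg')
  10 → (13, 'egfg')
  11 → (3, 'feeecacdecegfg')
  12 → (2, 'ffeeecacdecegfg')
  13 → (15, 'fg')
  14 → (16, 'g')
  15 → (0, 'gdffeeecacdecegfg')
  16 → (14, 'gfg')

SA = [8, 7, 9, 12, 10, 1, 6, 11, 5, 4, 13, 3, 2, 15, 16, 0, 14]
i: (SA[i-1],SA[i]) lcp shared
  1: (8,7) 0 ''
  2: (7,9) 1 'c'
  3: (9,12) 1 'c'
  4: (12,10) 0 ''
  5: (10,1) 1 'd'
  6: (1,6) 0 ''
  7: (6,11) 2 'ec'
  8: (11,5) 1 'e'
  9: (5,4) 2 'ee'
  10: (4,13) 1 'e'
  11: (13,3) 0 ''
  12: (3,2) 1 'f'
  13: (2,15) 1 'f'
  14: (15,16) 0 ''
  15: (16,0) 1 'g'
  16: (0,14) 1 'g'

[0, 0, 1, 1, 0, 1, 0, 2, 1, 2, 1, 0, 1, 1, 0, 1, 1]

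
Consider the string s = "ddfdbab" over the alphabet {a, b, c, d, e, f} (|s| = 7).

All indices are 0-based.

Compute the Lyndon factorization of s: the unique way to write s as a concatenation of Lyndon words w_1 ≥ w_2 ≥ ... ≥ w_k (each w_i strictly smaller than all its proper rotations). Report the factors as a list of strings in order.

emit factor 1: 'ddf' (i=0, period=3)
emit factor 2: 'd' (i=3, period=1)
emit factor 3: 'b' (i=4, period=1)
emit factor 4: 'ab' (i=5, period=2)

["ddf", "d", "b", "ab"]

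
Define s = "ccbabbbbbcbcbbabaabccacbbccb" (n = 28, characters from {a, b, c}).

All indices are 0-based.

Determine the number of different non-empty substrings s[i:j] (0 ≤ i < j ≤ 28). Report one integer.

rank→(start, suffix):
  0 → (16, 'aabccacbbccb')
  1 → (14, 'abaabccacbbccb')
  2 → (3, 'abbbbbcbcbbabaabccacbbccb')
  3 → (17, 'abccacbbccb')
  4 → (21, 'acbbccb')
  5 → (27, 'b')
  6 → (15, 'baabccacbbccb')
  7 → (13, 'babaabccacbbccb')
  8 → (2, 'babbbbbcbcbbabaabccacbbccb')
  9 → (12, 'bbabaabccacbbccb')
  10 → (4, 'bbbbbcbcbbabaabccacbbccb')
  11 → (5, 'bbbbcbcbbabaabccacbbccb')
  12 → (6, 'bbbcbcbbabaabccacbbccb')
  13 → (7, 'bbcbcbbabaabccacbbccb')
  14 → (23, 'bbccb')
  15 → (10, 'bcbbabaabccacbbccb')
  16 → (8, 'bcbcbbabaabccacbbccb')
  17 → (18, 'bccacbbccb')
  18 → (24, 'bccb')
  19 → (20, 'cacbbccb')
  20 → (26, 'cb')
  21 → (1, 'cbabbbbbcbcbbabaabccacbbccb')
  22 → (11, 'cbbabaabccacbbccb')
  23 → (22, 'cbbccb')
  24 → (9, 'cbcbbabaabccacbbccb')
  25 → (19, 'ccacbbccb')
  26 → (25, 'ccb')
  27 → (0, 'ccbabbbbbcbcbbabaabccacbbccb')

SA = [16, 14, 3, 17, 21, 27, 15, 13, 2, 12, 4, 5, 6, 7, 23, 10, 8, 18, 24, 20, 26, 1, 11, 22, 9, 19, 25, 0]
[i] adj suffixes → lcp
  [1] 16/14 → 1 ('a')
  [2] 14/3 → 2 ('ab')
  [3] 3/17 → 2 ('ab')
  [4] 17/21 → 1 ('a')
  [5] 21/27 → 0 ('')
  [6] 27/15 → 1 ('b')
  [7] 15/13 → 2 ('ba')
  [8] 13/2 → 3 ('bab')
  [9] 2/12 → 1 ('b')
  [10] 12/4 → 2 ('bb')
  [11] 4/5 → 4 ('bbbb')
  [12] 5/6 → 3 ('bbb')
  [13] 6/7 → 2 ('bb')
  [14] 7/23 → 3 ('bbc')
  [15] 23/10 → 1 ('b')
  [16] 10/8 → 3 ('bcb')
  [17] 8/18 → 2 ('bc')
  [18] 18/24 → 3 ('bcc')
  [19] 24/20 → 0 ('')
  [20] 20/26 → 1 ('c')
  [21] 26/1 → 2 ('cb')
  [22] 1/11 → 2 ('cb')
  [23] 11/22 → 3 ('cbb')
  [24] 22/9 → 2 ('cb')
  [25] 9/19 → 1 ('c')
  [26] 19/25 → 2 ('cc')
  [27] 25/0 → 3 ('ccb')

n(n+1)/2 = 28·29/2 = 406
Σ LCP = 0 + 1 + 2 + 2 + 1 + 0 + 1 + 2 + 3 + 1 + 2 + 4 + 3 + 2 + 3 + 1 + 3 + 2 + 3 + 0 + 1 + 2 + 2 + 3 + 2 + 1 + 2 + 3 = 52
distinct = 406 − 52 = 354

354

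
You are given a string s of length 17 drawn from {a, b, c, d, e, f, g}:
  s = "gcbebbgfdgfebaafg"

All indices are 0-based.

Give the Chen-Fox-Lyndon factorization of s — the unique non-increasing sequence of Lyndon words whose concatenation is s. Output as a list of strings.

emit factor 1: 'g' (i=0, period=1)
emit factor 2: 'c' (i=1, period=1)
emit factor 3: 'be' (i=2, period=2)
emit factor 4: 'bbgfdgfe' (i=4, period=8)
emit factor 5: 'b' (i=12, period=1)
emit factor 6: 'aafg' (i=13, period=4)

["g", "c", "be", "bbgfdgfe", "b", "aafg"]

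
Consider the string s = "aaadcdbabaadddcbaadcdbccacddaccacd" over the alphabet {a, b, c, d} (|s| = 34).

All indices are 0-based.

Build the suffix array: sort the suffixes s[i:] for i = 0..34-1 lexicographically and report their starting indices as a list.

[0, 1, 16, 9, 7, 28, 31, 24, 2, 17, 10, 15, 8, 6, 21, 30, 23, 14, 29, 22, 32, 4, 19, 25, 33, 27, 5, 20, 13, 3, 18, 26, 12, 11]

rank | idx | suffix
   0 |   0 | aaadcdbabaadddcbaadcdbccacddaccacd
   1 |   1 | aadcdbabaadddcbaadcdbccacddaccacd
   2 |  16 | aadcdbccacddaccacd
   3 |   9 | aadddcbaadcdbccacddaccacd
   4 |   7 | abaadddcbaadcdbccacddaccacd
   5 |  28 | accacd
   6 |  31 | acd
   7 |  24 | acddaccacd
   8 |   2 | adcdbabaadddcbaadcdbccacddaccacd
   9 |  17 | adcdbccacddaccacd
  10 |  10 | adddcbaadcdbccacddaccacd
  11 |  15 | baadcdbccacddaccacd
  12 |   8 | baadddcbaadcdbccacddaccacd
  13 |   6 | babaadddcbaadcdbccacddaccacd
  14 |  21 | bccacddaccacd
  15 |  30 | cacd
  16 |  23 | cacddaccacd
  17 |  14 | cbaadcdbccacddaccacd
  18 |  29 | ccacd
  19 |  22 | ccacddaccacd
  20 |  32 | cd
  21 |   4 | cdbabaadddcbaadcdbccacddaccacd
  22 |  19 | cdbccacddaccacd
  23 |  25 | cddaccacd
  24 |  33 | d
  25 |  27 | daccacd
  26 |   5 | dbabaadddcbaadcdbccacddaccacd
  27 |  20 | dbccacddaccacd
  28 |  13 | dcbaadcdbccacddaccacd
  29 |   3 | dcdbabaadddcbaadcdbccacddaccacd
  30 |  18 | dcdbccacddaccacd
  31 |  26 | ddaccacd
  32 |  12 | ddcbaadcdbccacddaccacd
  33 |  11 | dddcbaadcdbccacddaccacd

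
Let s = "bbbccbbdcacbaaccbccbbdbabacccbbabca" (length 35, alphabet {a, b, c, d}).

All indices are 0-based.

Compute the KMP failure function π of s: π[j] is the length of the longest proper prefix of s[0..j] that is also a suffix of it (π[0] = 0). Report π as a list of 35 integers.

[0, 1, 2, 0, 0, 1, 2, 0, 0, 0, 0, 1, 0, 0, 0, 0, 1, 0, 0, 1, 2, 0, 1, 0, 1, 0, 0, 0, 0, 1, 2, 0, 1, 0, 0]

π[0] = 0
j=1 s[j]='b': π[1]=1 (border 'b')
j=2 s[j]='b': π[2]=2 (border 'bb')
j=3 s[j]='c': k: 2→1→0; π[3]=0 (border '')
j=4 s[j]='c': π[4]=0 (border '')
j=5 s[j]='b': π[5]=1 (border 'b')
j=6 s[j]='b': π[6]=2 (border 'bb')
j=7 s[j]='d': k: 2→1→0; π[7]=0 (border '')
j=8 s[j]='c': π[8]=0 (border '')
j=9 s[j]='a': π[9]=0 (border '')
j=10 s[j]='c': π[10]=0 (border '')
j=11 s[j]='b': π[11]=1 (border 'b')
j=12 s[j]='a': k: 1→0; π[12]=0 (border '')
j=13 s[j]='a': π[13]=0 (border '')
j=14 s[j]='c': π[14]=0 (border '')
j=15 s[j]='c': π[15]=0 (border '')
j=16 s[j]='b': π[16]=1 (border 'b')
j=17 s[j]='c': k: 1→0; π[17]=0 (border '')
j=18 s[j]='c': π[18]=0 (border '')
j=19 s[j]='b': π[19]=1 (border 'b')
j=20 s[j]='b': π[20]=2 (border 'bb')
j=21 s[j]='d': k: 2→1→0; π[21]=0 (border '')
j=22 s[j]='b': π[22]=1 (border 'b')
j=23 s[j]='a': k: 1→0; π[23]=0 (border '')
j=24 s[j]='b': π[24]=1 (border 'b')
j=25 s[j]='a': k: 1→0; π[25]=0 (border '')
j=26 s[j]='c': π[26]=0 (border '')
j=27 s[j]='c': π[27]=0 (border '')
j=28 s[j]='c': π[28]=0 (border '')
j=29 s[j]='b': π[29]=1 (border 'b')
j=30 s[j]='b': π[30]=2 (border 'bb')
j=31 s[j]='a': k: 2→1→0; π[31]=0 (border '')
j=32 s[j]='b': π[32]=1 (border 'b')
j=33 s[j]='c': k: 1→0; π[33]=0 (border '')
j=34 s[j]='a': π[34]=0 (border '')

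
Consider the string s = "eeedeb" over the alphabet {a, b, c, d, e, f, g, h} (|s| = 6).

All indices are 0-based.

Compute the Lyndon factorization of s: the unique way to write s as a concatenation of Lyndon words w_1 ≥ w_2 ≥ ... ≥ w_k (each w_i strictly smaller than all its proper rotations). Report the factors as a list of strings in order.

emit factor 1: 'e' (i=0, period=1)
emit factor 2: 'e' (i=1, period=1)
emit factor 3: 'e' (i=2, period=1)
emit factor 4: 'de' (i=3, period=2)
emit factor 5: 'b' (i=5, period=1)

["e", "e", "e", "de", "b"]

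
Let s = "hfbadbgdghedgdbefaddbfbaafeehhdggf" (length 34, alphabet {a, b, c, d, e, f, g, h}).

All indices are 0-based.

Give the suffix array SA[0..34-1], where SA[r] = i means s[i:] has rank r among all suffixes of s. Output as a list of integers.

[23, 3, 17, 24, 22, 2, 14, 20, 5, 13, 19, 4, 18, 11, 30, 7, 10, 26, 15, 27, 33, 16, 21, 1, 25, 12, 6, 32, 31, 8, 29, 9, 0, 28]

sorted suffixes:
  #0 SA[0]=23  'aafeehhdggf'
  #1 SA[1]=3  'adbgdghedgdbefaddbfbaafeehhdggf'
  #2 SA[2]=17  'addbfbaafeehhdggf'
  #3 SA[3]=24  'afeehhdggf'
  #4 SA[4]=22  'baafeehhdggf'
  #5 SA[5]=2  'badbgdghedgdbefaddbfbaafeehhdggf'
  #6 SA[6]=14  'befaddbfbaafeehhdggf'
  #7 SA[7]=20  'bfbaafeehhdggf'
  #8 SA[8]=5  'bgdghedgdbefaddbfbaafeehhdggf'
  #9 SA[9]=13  'dbefaddbfbaafeehhdggf'
  #10 SA[10]=19  'dbfbaafeehhdggf'
  #11 SA[11]=4  'dbgdghedgdbefaddbfbaafeehhdggf'
  #12 SA[12]=18  'ddbfbaafeehhdggf'
  #13 SA[13]=11  'dgdbefaddbfbaafeehhdggf'
  #14 SA[14]=30  'dggf'
  #15 SA[15]=7  'dghedgdbefaddbfbaafeehhdggf'
  #16 SA[16]=10  'edgdbefaddbfbaafeehhdggf'
  #17 SA[17]=26  'eehhdggf'
  #18 SA[18]=15  'efaddbfbaafeehhdggf'
  #19 SA[19]=27  'ehhdggf'
  #20 SA[20]=33  'f'
  #21 SA[21]=16  'faddbfbaafeehhdggf'
  #22 SA[22]=21  'fbaafeehhdggf'
  #23 SA[23]=1  'fbadbgdghedgdbefaddbfbaafeehhdggf'
  #24 SA[24]=25  'feehhdggf'
  #25 SA[25]=12  'gdbefaddbfbaafeehhdggf'
  #26 SA[26]=6  'gdghedgdbefaddbfbaafeehhdggf'
  #27 SA[27]=32  'gf'
  #28 SA[28]=31  'ggf'
  #29 SA[29]=8  'ghedgdbefaddbfbaafeehhdggf'
  #30 SA[30]=29  'hdggf'
  #31 SA[31]=9  'hedgdbefaddbfbaafeehhdggf'
  #32 SA[32]=0  'hfbadbgdghedgdbefaddbfbaafeehhdggf'
  #33 SA[33]=28  'hhdggf'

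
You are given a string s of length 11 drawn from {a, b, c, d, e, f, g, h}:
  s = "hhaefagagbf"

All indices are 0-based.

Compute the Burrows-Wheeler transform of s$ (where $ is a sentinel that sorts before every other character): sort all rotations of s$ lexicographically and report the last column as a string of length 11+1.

fhfggabeaah$

rank  rotation      last
    0  $hhaefagagbf  f
    1  aefagagbf$hh  h
    2  agagbf$hhaef  f
    3  agbf$hhaefag  g
    4  bf$hhaefagag  g
    5  efagagbf$hha  a
    6  f$hhaefagagb  b
    7  fagagbf$hhae  e
    8  gagbf$hhaefa  a
    9  gbf$hhaefaga  a
   10  haefagagbf$h  h
   11  hhaefagagbf$  $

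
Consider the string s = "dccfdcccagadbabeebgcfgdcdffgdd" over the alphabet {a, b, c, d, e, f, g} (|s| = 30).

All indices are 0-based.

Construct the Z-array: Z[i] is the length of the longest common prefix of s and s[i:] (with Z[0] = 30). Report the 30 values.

Z[0]=30
i=1: i≥r, start 0; Z[1]=0
i=2: i≥r, start 0; Z[2]=0
i=3: i≥r, start 0; Z[3]=0
i=4: i≥r, start 0; Z[4]=3 extend→box=[4,7)
i=5: min(r-i=2, Z[1]=0)=0; Z[5]=0
i=6: min(r-i=1, Z[2]=0)=0; Z[6]=0
i=7: i≥r, start 0; Z[7]=0
i=8: i≥r, start 0; Z[8]=0
i=9: i≥r, start 0; Z[9]=0
i=10: i≥r, start 0; Z[10]=0
i=11: i≥r, start 0; Z[11]=1 extend→box=[11,12)
i=12: i≥r, start 0; Z[12]=0
i=13: i≥r, start 0; Z[13]=0
i=14: i≥r, start 0; Z[14]=0
i=15: i≥r, start 0; Z[15]=0
i=16: i≥r, start 0; Z[16]=0
i=17: i≥r, start 0; Z[17]=0
i=18: i≥r, start 0; Z[18]=0
i=19: i≥r, start 0; Z[19]=0
i=20: i≥r, start 0; Z[20]=0
i=21: i≥r, start 0; Z[21]=0
i=22: i≥r, start 0; Z[22]=2 extend→box=[22,24)
i=23: min(r-i=1, Z[1]=0)=0; Z[23]=0
i=24: i≥r, start 0; Z[24]=1 extend→box=[24,25)
i=25: i≥r, start 0; Z[25]=0
i=26: i≥r, start 0; Z[26]=0
i=27: i≥r, start 0; Z[27]=0
i=28: i≥r, start 0; Z[28]=1 extend→box=[28,29)
i=29: i≥r, start 0; Z[29]=1 extend→box=[29,30)

[30, 0, 0, 0, 3, 0, 0, 0, 0, 0, 0, 1, 0, 0, 0, 0, 0, 0, 0, 0, 0, 0, 2, 0, 1, 0, 0, 0, 1, 1]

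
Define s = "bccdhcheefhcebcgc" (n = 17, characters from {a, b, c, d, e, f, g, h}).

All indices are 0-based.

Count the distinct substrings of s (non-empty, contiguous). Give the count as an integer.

141

sorted suffixes:
  #0 SA[0]=0  'bccdhcheefhcebcgc'
  #1 SA[1]=13  'bcgc'
  #2 SA[2]=16  'c'
  #3 SA[3]=1  'ccdhcheefhcebcgc'
  #4 SA[4]=2  'cdhcheefhcebcgc'
  #5 SA[5]=11  'cebcgc'
  #6 SA[6]=14  'cgc'
  #7 SA[7]=5  'cheefhcebcgc'
  #8 SA[8]=3  'dhcheefhcebcgc'
  #9 SA[9]=12  'ebcgc'
  #10 SA[10]=7  'eefhcebcgc'
  #11 SA[11]=8  'efhcebcgc'
  #12 SA[12]=9  'fhcebcgc'
  #13 SA[13]=15  'gc'
  #14 SA[14]=10  'hcebcgc'
  #15 SA[15]=4  'hcheefhcebcgc'
  #16 SA[16]=6  'heefhcebcgc'

SA = [0, 13, 16, 1, 2, 11, 14, 5, 3, 12, 7, 8, 9, 15, 10, 4, 6]
[i] adj suffixes → lcp
  [1] 0/13 → 2 ('bc')
  [2] 13/16 → 0 ('')
  [3] 16/1 → 1 ('c')
  [4] 1/2 → 1 ('c')
  [5] 2/11 → 1 ('c')
  [6] 11/14 → 1 ('c')
  [7] 14/5 → 1 ('c')
  [8] 5/3 → 0 ('')
  [9] 3/12 → 0 ('')
  [10] 12/7 → 1 ('e')
  [11] 7/8 → 1 ('e')
  [12] 8/9 → 0 ('')
  [13] 9/15 → 0 ('')
  [14] 15/10 → 0 ('')
  [15] 10/4 → 2 ('hc')
  [16] 4/6 → 1 ('h')

n(n+1)/2 = 17·18/2 = 153
Σ LCP = 0 + 2 + 0 + 1 + 1 + 1 + 1 + 1 + 0 + 0 + 1 + 1 + 0 + 0 + 0 + 2 + 1 = 12
distinct = 153 − 12 = 141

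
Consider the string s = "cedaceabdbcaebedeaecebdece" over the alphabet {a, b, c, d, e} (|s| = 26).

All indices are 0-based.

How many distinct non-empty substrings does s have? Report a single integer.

319

sorted suffixes:
  #0 SA[0]=6  'abdbcaebedeaecebdece'
  #1 SA[1]=3  'aceabdbcaebedeaecebdece'
  #2 SA[2]=11  'aebedeaecebdece'
  #3 SA[3]=17  'aecebdece'
  #4 SA[4]=9  'bcaebedeaecebdece'
  #5 SA[5]=7  'bdbcaebedeaecebdece'
  #6 SA[6]=21  'bdece'
  #7 SA[7]=13  'bedeaecebdece'
  #8 SA[8]=10  'caebedeaecebdece'
  #9 SA[9]=24  'ce'
  #10 SA[10]=4  'ceabdbcaebedeaecebdece'
  #11 SA[11]=19  'cebdece'
  #12 SA[12]=0  'cedaceabdbcaebedeaecebdece'
  #13 SA[13]=2  'daceabdbcaebedeaecebdece'
  #14 SA[14]=8  'dbcaebedeaecebdece'
  #15 SA[15]=15  'deaecebdece'
  #16 SA[16]=22  'dece'
  #17 SA[17]=25  'e'
  #18 SA[18]=5  'eabdbcaebedeaecebdece'
  #19 SA[19]=16  'eaecebdece'
  #20 SA[20]=20  'ebdece'
  #21 SA[21]=12  'ebedeaecebdece'
  #22 SA[22]=23  'ece'
  #23 SA[23]=18  'ecebdece'
  #24 SA[24]=1  'edaceabdbcaebedeaecebdece'
  #25 SA[25]=14  'edeaecebdece'

SA = [6, 3, 11, 17, 9, 7, 21, 13, 10, 24, 4, 19, 0, 2, 8, 15, 22, 25, 5, 16, 20, 12, 23, 18, 1, 14]
i: (SA[i-1],SA[i]) lcp shared
  1: (6,3) 1 'a'
  2: (3,11) 1 'a'
  3: (11,17) 2 'ae'
  4: (17,9) 0 ''
  5: (9,7) 1 'b'
  6: (7,21) 2 'bd'
  7: (21,13) 1 'b'
  8: (13,10) 0 ''
  9: (10,24) 1 'c'
  10: (24,4) 2 'ce'
  11: (4,19) 2 'ce'
  12: (19,0) 2 'ce'
  13: (0,2) 0 ''
  14: (2,8) 1 'd'
  15: (8,15) 1 'd'
  16: (15,22) 2 'de'
  17: (22,25) 0 ''
  18: (25,5) 1 'e'
  19: (5,16) 2 'ea'
  20: (16,20) 1 'e'
  21: (20,12) 2 'eb'
  22: (12,23) 1 'e'
  23: (23,18) 3 'ece'
  24: (18,1) 1 'e'
  25: (1,14) 2 'ed'

n(n+1)/2 = 26·27/2 = 351
Σ LCP = 0 + 1 + 1 + 2 + 0 + 1 + 2 + 1 + 0 + 1 + 2 + 2 + 2 + 0 + 1 + 1 + 2 + 0 + 1 + 2 + 1 + 2 + 1 + 3 + 1 + 2 = 32
distinct = 351 − 32 = 319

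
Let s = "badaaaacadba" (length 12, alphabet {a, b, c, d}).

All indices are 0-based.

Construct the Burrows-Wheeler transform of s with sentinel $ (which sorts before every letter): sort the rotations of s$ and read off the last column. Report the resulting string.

abdaaabcd$aaa

rank  rotation       last
    0  $badaaaacadba  a
    1  a$badaaaacadb  b
    2  aaaacadba$bad  d
    3  aaacadba$bada  a
    4  aacadba$badaa  a
    5  acadba$badaaa  a
    6  adaaaacadba$b  b
    7  adba$badaaaac  c
    8  ba$badaaaacad  d
    9  badaaaacadba$  $
   10  cadba$badaaaa  a
   11  daaaacadba$ba  a
   12  dba$badaaaaca  a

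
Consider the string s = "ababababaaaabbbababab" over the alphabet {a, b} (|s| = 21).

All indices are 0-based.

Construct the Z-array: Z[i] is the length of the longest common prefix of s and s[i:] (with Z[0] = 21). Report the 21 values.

Z[0]=21
i=1: fresh scan; Z[1]=0
i=2: fresh scan; Z[2]=7 grow→box=[2,9)
i=3: min(r-i=6, Z[1]=0)=0; Z[3]=0
i=4: min(r-i=5, Z[2]=7)=5; Z[4]=5
i=5: min(r-i=4, Z[3]=0)=0; Z[5]=0
i=6: min(r-i=3, Z[4]=5)=3; Z[6]=3
i=7: min(r-i=2, Z[5]=0)=0; Z[7]=0
i=8: min(r-i=1, Z[6]=3)=1; Z[8]=1
i=9: fresh scan; Z[9]=1 grow→box=[9,10)
i=10: fresh scan; Z[10]=1 grow→box=[10,11)
i=11: fresh scan; Z[11]=2 grow→box=[11,13)
i=12: min(r-i=1, Z[1]=0)=0; Z[12]=0
i=13: fresh scan; Z[13]=0
i=14: fresh scan; Z[14]=0
i=15: fresh scan; Z[15]=6 grow→box=[15,21)
i=16: min(r-i=5, Z[1]=0)=0; Z[16]=0
i=17: min(r-i=4, Z[2]=7)=4; Z[17]=4
i=18: min(r-i=3, Z[3]=0)=0; Z[18]=0
i=19: min(r-i=2, Z[4]=5)=2; Z[19]=2
i=20: min(r-i=1, Z[5]=0)=0; Z[20]=0

[21, 0, 7, 0, 5, 0, 3, 0, 1, 1, 1, 2, 0, 0, 0, 6, 0, 4, 0, 2, 0]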